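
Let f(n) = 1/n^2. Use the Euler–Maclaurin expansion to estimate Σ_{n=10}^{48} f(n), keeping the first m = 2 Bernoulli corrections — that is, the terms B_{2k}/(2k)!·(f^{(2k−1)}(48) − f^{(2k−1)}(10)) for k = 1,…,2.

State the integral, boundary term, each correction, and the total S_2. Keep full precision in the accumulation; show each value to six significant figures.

S_2 ≈ 0.0845485

The integral term ∫_10^48 1/x^2 dx = 0.0791667.
Boundary: ½(f(10) + f(48)) = ½(0.0100000 + 0.000434028) = 0.00521701.
Running total after boundary: 0.0843837.
Order-1 term: 1/12 · (-1.80845e-05 − (-0.00200000)) = 0.000165160.
Partial sum through k=1: 0.0845488.
Order-2 term: −1/720 · (-9.41901e-08 − (-0.000240000)) = -3.33203e-07.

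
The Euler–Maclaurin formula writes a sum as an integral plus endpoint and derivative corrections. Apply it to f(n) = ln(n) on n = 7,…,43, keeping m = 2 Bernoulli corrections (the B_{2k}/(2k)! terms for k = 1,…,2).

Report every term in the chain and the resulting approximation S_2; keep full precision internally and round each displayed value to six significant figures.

S_2 ≈ 114.954

The integral term ∫_7^43 ln(x) dx = 112.110.
½[f(7) + f(43)] = ½[1.94591 + 3.76120] = 2.85356.
So far: 114.964.
k=1: B_{2}/(2)! × [f^{(1)}(43) − f^{(1)}(7)] = 1/12 × (0.0232558 − 0.142857) = -0.00996678.
After k=1: 114.954.
k=2: B_{4}/(4)! × [f^{(3)}(43) − f^{(3)}(7)] = −1/720 × (2.51550e-05 − 0.00583090) = 8.06354e-06.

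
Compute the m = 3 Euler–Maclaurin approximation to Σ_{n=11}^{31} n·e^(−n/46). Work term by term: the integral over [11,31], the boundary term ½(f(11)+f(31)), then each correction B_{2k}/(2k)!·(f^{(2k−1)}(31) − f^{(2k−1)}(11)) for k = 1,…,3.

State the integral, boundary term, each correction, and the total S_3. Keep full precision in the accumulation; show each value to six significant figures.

S_3 ≈ 271.134

∫_11^31 x·e^(−x/46) dx evaluates to 258.939.
Endpoint term: (f(11) + f(31))/2 = (8.66043 + 15.8010)/2 = 12.2307.
Running total after boundary: 271.170.
Correction k=1: B_{2}/2! · (f^{(1)}(31) − f^{(1)}(11)) = 1/12 · (0.166210 − 0.599042) = -0.0360693.
After k=1: 271.134.
Correction k=2: B_{4}/4! · (f^{(3)}(31) − f^{(3)}(11)) = −1/720 · (0.000560317 − 0.00102725) = 6.48522e-07.
After k=2: 271.134.
Correction k=3: B_{6}/6! · (f^{(5)}(31) − f^{(5)}(11)) = 1/30240 · (4.92478e-07 − 8.37147e-07) = -1.13978e-11.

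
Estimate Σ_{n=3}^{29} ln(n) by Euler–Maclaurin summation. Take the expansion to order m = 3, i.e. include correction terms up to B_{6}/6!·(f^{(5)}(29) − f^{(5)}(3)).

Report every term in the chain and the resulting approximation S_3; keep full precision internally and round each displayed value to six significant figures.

∫_3^29 ln(x) dx evaluates to 68.3557.
Endpoint term: (f(3) + f(29))/2 = (1.09861 + 3.36730)/2 = 2.23295.
So far: 70.5887.
k=1: B_{2}/(2)! × [f^{(1)}(29) − f^{(1)}(3)] = 1/12 × (0.0344828 − 0.333333) = -0.0249042.
After k=1: 70.5638.
k=2: B_{4}/(4)! × [f^{(3)}(29) − f^{(3)}(3)] = −1/720 × (8.20042e-05 − 0.0740741) = 0.000102767.
After k=2: 70.5639.
k=3: B_{6}/(6)! × [f^{(5)}(29) − f^{(5)}(3)] = 1/30240 × (1.17010e-06 − 0.0987654) = -3.26601e-06.

S_3 ≈ 70.5639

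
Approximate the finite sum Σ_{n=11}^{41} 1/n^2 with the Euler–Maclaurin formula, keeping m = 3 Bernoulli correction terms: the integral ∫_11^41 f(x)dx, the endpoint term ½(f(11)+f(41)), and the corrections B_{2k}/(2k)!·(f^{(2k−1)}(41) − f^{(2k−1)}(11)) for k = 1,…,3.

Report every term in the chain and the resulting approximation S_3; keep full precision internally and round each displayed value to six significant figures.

S_3 ≈ 0.0710711

The integral term ∫_11^41 1/x^2 dx = 0.0665188.
Boundary: ½(f(11) + f(41)) = ½(0.00826446 + 0.000594884) = 0.00442967.
So far: 0.0709485.
Correction k=1: B_{2}/2! · (f^{(1)}(41) − f^{(1)}(11)) = 1/12 · (-2.90187e-05 − (-0.00150263)) = 0.000122801.
After k=1: 0.0710713.
Correction k=2: B_{4}/4! · (f^{(3)}(41) − f^{(3)}(11)) = −1/720 · (-2.07153e-07 − (-0.000149021)) = -2.06686e-07.
After k=2: 0.0710711.
Correction k=3: B_{6}/6! · (f^{(5)}(41) − f^{(5)}(11)) = 1/30240 · (-3.69697e-09 − (-3.69474e-05)) = 1.22168e-09.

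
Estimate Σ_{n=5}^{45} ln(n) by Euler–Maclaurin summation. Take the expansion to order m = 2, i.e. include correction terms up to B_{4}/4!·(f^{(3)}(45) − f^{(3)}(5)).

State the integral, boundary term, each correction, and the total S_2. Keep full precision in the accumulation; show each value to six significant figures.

∫_5^45 ln(x) dx evaluates to 123.253.
½[f(5) + f(45)] = ½[1.60944 + 3.80666] = 2.70805.
Integral + boundary = 125.961.
k=1: B_{2}/(2)! × [f^{(1)}(45) − f^{(1)}(5)] = 1/12 × (0.0222222 − 0.200000) = -0.0148148.
Partial sum through k=1: 125.946.
k=2: B_{4}/(4)! × [f^{(3)}(45) − f^{(3)}(5)] = −1/720 × (2.19479e-05 − 0.0160000) = 2.21917e-05.

S_2 ≈ 125.946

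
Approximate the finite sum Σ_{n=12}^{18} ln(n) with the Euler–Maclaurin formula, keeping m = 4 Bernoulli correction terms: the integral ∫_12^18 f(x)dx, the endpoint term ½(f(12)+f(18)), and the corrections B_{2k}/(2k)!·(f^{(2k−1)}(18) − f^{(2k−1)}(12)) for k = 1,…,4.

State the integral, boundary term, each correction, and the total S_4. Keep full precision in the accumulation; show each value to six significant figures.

S_4 ≈ 18.8931

Integral: ∫_12^18 ln(x) dx = 16.2078.
½[f(12) + f(18)] = ½[2.48491 + 2.89037] = 2.68764.
Running total after boundary: 18.8955.
k=1: B_{2}/(2)! × [f^{(1)}(18) − f^{(1)}(12)] = 1/12 × (0.0555556 − 0.0833333) = -0.00231481.
After k=1: 18.8931.
k=2: B_{4}/(4)! × [f^{(3)}(18) − f^{(3)}(12)] = −1/720 × (0.000342936 − 0.00115741) = 1.13121e-06.
After k=2: 18.8931.
k=3: B_{6}/(6)! × [f^{(5)}(18) − f^{(5)}(12)] = 1/30240 × (1.27013e-05 − 9.64506e-05) = -2.76949e-09.
After k=3: 18.8931.
k=4: B_{8}/(8)! × [f^{(7)}(18) − f^{(7)}(12)] = −1/1209600 × (1.17605e-06 − 2.00939e-05) = 1.56397e-11.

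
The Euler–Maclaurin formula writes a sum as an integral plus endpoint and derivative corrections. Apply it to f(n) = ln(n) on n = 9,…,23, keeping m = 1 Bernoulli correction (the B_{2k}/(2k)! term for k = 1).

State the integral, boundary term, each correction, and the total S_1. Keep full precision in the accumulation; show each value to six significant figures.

∫_9^23 ln(x) dx evaluates to 38.3413.
½[f(9) + f(23)] = ½[2.19722 + 3.13549] = 2.66636.
Running total after boundary: 41.0077.
Order-1 term: 1/12 · (0.0434783 − 0.111111) = -0.00563607.

S_1 ≈ 41.0021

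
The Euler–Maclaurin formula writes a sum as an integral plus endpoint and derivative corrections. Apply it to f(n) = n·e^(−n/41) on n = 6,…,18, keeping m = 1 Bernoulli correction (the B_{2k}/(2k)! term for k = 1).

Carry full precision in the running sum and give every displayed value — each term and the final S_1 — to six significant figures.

S_1 ≈ 113.581

∫_6^18 x·e^(−x/41) dx evaluates to 105.219.
½[f(6) + f(18)] = ½[5.18318 + 11.6040] = 8.39357.
Running total after boundary: 113.612.
Order-1 term: 1/12 · (0.361641 − 0.737444) = -0.0313169.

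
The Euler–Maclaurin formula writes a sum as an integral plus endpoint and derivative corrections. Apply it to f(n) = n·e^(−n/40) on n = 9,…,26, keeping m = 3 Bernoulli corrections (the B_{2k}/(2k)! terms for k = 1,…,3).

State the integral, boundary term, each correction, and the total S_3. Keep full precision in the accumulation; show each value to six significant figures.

Integral: ∫_9^26 x·e^(−x/40) dx = 186.891.
Boundary: ½(f(9) + f(26)) = ½(7.18665 + 13.5732) = 10.3799.
Integral + boundary = 197.271.
Order-1 term: 1/12 · (0.182716 − 0.618850) = -0.0363445.
Partial sum through k=1: 197.235.
Order-2 term: −1/720 · (0.000766755 − 0.00138493) = 8.58572e-07.
Partial sum through k=2: 197.235.
Order-3 term: 1/30240 · (8.87070e-07 − 1.48942e-06) = -1.99190e-11.

S_3 ≈ 197.235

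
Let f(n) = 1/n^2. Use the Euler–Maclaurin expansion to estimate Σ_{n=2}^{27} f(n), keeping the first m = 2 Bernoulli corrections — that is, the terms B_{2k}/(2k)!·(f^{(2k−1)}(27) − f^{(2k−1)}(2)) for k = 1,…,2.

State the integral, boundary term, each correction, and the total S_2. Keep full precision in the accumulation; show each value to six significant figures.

∫_2^27 1/x^2 dx evaluates to 0.462963.
½[f(2) + f(27)] = ½[0.250000 + 0.00137174] = 0.125686.
So far: 0.588649.
Correction k=1: B_{2}/2! · (f^{(1)}(27) − f^{(1)}(2)) = 1/12 · (-0.000101611 − (-0.250000)) = 0.0208249.
After k=1: 0.609474.
Correction k=2: B_{4}/4! · (f^{(3)}(27) − f^{(3)}(2)) = −1/720 · (-1.67260e-06 − (-0.750000)) = -0.00104166.

S_2 ≈ 0.608432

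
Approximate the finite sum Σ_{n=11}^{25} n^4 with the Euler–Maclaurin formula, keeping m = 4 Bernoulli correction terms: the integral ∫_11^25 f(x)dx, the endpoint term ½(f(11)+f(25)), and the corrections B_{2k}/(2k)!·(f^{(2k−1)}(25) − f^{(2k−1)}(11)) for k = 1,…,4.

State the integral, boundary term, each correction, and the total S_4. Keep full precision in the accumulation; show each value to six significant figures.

S_4 ≈ 2.12831e+06

The integral term ∫_11^25 x^4 dx = 1.92091e+06.
Boundary: ½(f(11) + f(25)) = ½(14641.0 + 390625) = 202633.
Integral + boundary = 2.12355e+06.
Order-1 term: 1/12 · (62500.0 − 5324.00) = 4764.67.
After k=1: 2.12831e+06.
Order-2 term: −1/720 · (600.000 − 264.000) = -0.466667.
After k=2: 2.12831e+06.
Order-3 term: 1/30240 · (0.00000 − 0.00000) = 0.00000.
After k=3: 2.12831e+06.
Order-4 term: −1/1209600 · (0.00000 − 0.00000) = 0.00000.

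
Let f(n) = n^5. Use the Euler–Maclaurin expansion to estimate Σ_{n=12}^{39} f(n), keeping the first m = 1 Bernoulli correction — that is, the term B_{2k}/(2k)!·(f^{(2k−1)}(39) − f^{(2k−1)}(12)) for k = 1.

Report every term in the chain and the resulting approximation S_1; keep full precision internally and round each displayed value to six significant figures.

∫_12^39 x^5 dx evaluates to 5.85960e+08.
Endpoint term: (f(12) + f(39))/2 = (248832 + 9.02242e+07)/2 = 4.52365e+07.
Integral + boundary = 6.31196e+08.
k=1: B_{2}/(2)! × [f^{(1)}(39) − f^{(1)}(12)] = 1/12 × (1.15672e+07 − 103680) = 955294.

S_1 ≈ 6.32151e+08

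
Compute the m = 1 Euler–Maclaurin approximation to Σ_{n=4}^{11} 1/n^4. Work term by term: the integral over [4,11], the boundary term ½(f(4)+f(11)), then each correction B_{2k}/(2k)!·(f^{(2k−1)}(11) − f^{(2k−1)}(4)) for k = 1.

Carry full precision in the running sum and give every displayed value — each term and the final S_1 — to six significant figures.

Integral: ∫_4^11 1/x^4 dx = 0.00495790.
Boundary: ½(f(4) + f(11)) = ½(0.00390625 + 6.83013e-05) = 0.00198728.
Running total after boundary: 0.00694517.
Order-1 term: 1/12 · (-2.48369e-05 − (-0.00390625)) = 0.000323451.

S_1 ≈ 0.00726862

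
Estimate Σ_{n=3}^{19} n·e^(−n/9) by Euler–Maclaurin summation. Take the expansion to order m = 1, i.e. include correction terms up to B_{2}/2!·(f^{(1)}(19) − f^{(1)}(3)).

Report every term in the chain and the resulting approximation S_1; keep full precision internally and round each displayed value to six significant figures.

S_1 ≈ 49.0416

∫_3^19 x·e^(−x/9) dx evaluates to 46.8673.
Boundary: ½(f(3) + f(19)) = ½(2.14959 + 2.30096) = 2.22528.
So far: 49.0926.
Order-1 term: 1/12 · (-0.134559 − 0.477688) = -0.0510206.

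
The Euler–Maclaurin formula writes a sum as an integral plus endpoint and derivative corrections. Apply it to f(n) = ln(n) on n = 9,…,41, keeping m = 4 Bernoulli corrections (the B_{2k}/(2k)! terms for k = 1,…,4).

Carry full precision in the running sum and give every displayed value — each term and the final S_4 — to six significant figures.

∫_9^41 ln(x) dx evaluates to 100.481.
½[f(9) + f(41)] = ½[2.19722 + 3.71357] = 2.95540.
Integral + boundary = 103.437.
Order-1 term: 1/12 · (0.0243902 − 0.111111) = -0.00722674.
Partial sum through k=1: 103.430.
Order-2 term: −1/720 · (2.90187e-05 − 0.00274348) = 3.77009e-06.
Partial sum through k=2: 103.430.
Order-3 term: 1/30240 · (2.07153e-07 − 0.000406442) = -1.34337e-08.
Partial sum through k=3: 103.430.
Order-4 term: −1/1209600 · (3.69697e-09 − 0.000150534) = 1.24446e-10.

S_4 ≈ 103.430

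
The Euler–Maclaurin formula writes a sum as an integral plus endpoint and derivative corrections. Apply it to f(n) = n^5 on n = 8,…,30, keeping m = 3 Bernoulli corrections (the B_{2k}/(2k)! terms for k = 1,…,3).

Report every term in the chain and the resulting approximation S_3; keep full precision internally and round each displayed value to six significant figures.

The integral term ∫_8^30 x^5 dx = 1.21456e+08.
Endpoint term: (f(8) + f(30))/2 = (32768.0 + 2.43000e+07)/2 = 1.21664e+07.
Running total after boundary: 1.33623e+08.
Order-1 term: 1/12 · (4.05000e+06 − 20480.0) = 335793.
Partial sum through k=1: 1.33958e+08.
Order-2 term: −1/720 · (54000.0 − 3840.00) = -69.6667.
Partial sum through k=2: 1.33958e+08.
Order-3 term: 1/30240 · (120.000 − 120.000) = 0.00000.

S_3 ≈ 1.33958e+08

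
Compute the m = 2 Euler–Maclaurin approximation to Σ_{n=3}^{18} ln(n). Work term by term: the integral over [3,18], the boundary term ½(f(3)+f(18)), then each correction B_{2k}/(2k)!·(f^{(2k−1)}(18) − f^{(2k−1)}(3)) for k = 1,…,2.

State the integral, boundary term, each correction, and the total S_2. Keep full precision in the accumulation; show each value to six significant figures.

S_2 ≈ 35.7023

∫_3^18 ln(x) dx evaluates to 33.7309.
Boundary: ½(f(3) + f(18)) = ½(1.09861 + 2.89037) = 1.99449.
Integral + boundary = 35.7253.
k=1: B_{2}/(2)! × [f^{(1)}(18) − f^{(1)}(3)] = 1/12 × (0.0555556 − 0.333333) = -0.0231481.
After k=1: 35.7022.
k=2: B_{4}/(4)! × [f^{(3)}(18) − f^{(3)}(3)] = −1/720 × (0.000342936 − 0.0740741) = 0.000102404.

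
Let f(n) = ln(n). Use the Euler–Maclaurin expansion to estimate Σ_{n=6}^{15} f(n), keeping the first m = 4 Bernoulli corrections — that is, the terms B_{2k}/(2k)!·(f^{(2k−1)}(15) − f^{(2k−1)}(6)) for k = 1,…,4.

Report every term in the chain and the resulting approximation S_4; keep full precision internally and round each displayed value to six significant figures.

The integral term ∫_6^15 ln(x) dx = 20.8702.
Boundary: ½(f(6) + f(15)) = ½(1.79176 + 2.70805) = 2.24990.
So far: 23.1201.
Correction k=1: B_{2}/2! · (f^{(1)}(15) − f^{(1)}(6)) = 1/12 · (0.0666667 − 0.166667) = -0.00833333.
After k=1: 23.1118.
Correction k=2: B_{4}/4! · (f^{(3)}(15) − f^{(3)}(6)) = −1/720 · (0.000592593 − 0.00925926) = 1.20370e-05.
After k=2: 23.1118.
Correction k=3: B_{6}/6! · (f^{(5)}(15) − f^{(5)}(6)) = 1/30240 · (3.16049e-05 − 0.00308642) = -1.01019e-07.
After k=3: 23.1118.
Correction k=4: B_{8}/8! · (f^{(7)}(15) − f^{(7)}(6)) = −1/1209600 · (4.21399e-06 − 0.00257202) = 2.12285e-09.

S_4 ≈ 23.1118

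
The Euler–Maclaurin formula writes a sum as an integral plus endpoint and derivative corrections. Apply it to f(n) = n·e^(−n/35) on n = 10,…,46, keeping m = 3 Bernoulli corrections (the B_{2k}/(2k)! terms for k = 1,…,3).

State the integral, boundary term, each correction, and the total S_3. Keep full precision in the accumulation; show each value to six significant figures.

Integral: ∫_10^46 x·e^(−x/35) dx = 421.908.
Boundary: ½(f(10) + f(46)) = ½(7.51477 + 12.3586) = 9.93671.
Integral + boundary = 431.845.
Correction k=1: B_{2}/2! · (f^{(1)}(46) − f^{(1)}(10)) = 1/12 · (-0.0844379 − 0.536769) = -0.0517673.
Running total after k=1: 431.793.
Correction k=2: B_{4}/4! · (f^{(3)}(46) − f^{(3)}(10)) = −1/720 · (0.000369710 − 0.00166508) = 1.79913e-06.
Running total after k=2: 431.793.
Correction k=3: B_{6}/6! · (f^{(5)}(46) − f^{(5)}(10)) = 1/30240 · (6.59876e-07 − 2.36080e-06) = -5.62476e-11.

S_3 ≈ 431.793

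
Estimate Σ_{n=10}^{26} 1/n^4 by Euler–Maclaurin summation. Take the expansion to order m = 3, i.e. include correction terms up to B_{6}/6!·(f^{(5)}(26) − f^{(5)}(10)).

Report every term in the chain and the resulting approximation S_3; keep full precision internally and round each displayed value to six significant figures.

Integral: ∫_10^26 1/x^4 dx = 0.000314368.
½[f(10) + f(26)] = ½[0.000100000 + 2.18830e-06] = 5.10941e-05.
Running total after boundary: 0.000365462.
k=1: B_{2}/(2)! × [f^{(1)}(26) − f^{(1)}(10)] = 1/12 × (-3.36661e-07 − (-4.00000e-05)) = 3.30528e-06.
Partial sum through k=1: 0.000368768.
k=2: B_{4}/(4)! × [f^{(3)}(26) − f^{(3)}(10)] = −1/720 × (-1.49406e-08 − (-1.20000e-05)) = -1.66459e-08.
Partial sum through k=2: 0.000368751.
k=3: B_{6}/(6)! × [f^{(5)}(26) − f^{(5)}(10)] = 1/30240 × (-1.23768e-09 − (-6.72000e-06)) = 2.22181e-10.

S_3 ≈ 0.000368751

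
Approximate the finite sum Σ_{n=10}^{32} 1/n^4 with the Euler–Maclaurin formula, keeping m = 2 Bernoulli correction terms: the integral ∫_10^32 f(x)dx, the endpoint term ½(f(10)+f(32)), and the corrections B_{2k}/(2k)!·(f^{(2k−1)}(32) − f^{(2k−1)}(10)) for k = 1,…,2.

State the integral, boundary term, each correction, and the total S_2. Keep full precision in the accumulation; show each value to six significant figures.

The integral term ∫_10^32 1/x^4 dx = 0.000323161.
Boundary: ½(f(10) + f(32)) = ½(0.000100000 + 9.53674e-07) = 5.04768e-05.
Integral + boundary = 0.000373638.
Order-1 term: 1/12 · (-1.19209e-07 − (-4.00000e-05)) = 3.32340e-06.
After k=1: 0.000376961.
Order-2 term: −1/720 · (-3.49246e-09 − (-1.20000e-05)) = -1.66618e-08.

S_2 ≈ 0.000376944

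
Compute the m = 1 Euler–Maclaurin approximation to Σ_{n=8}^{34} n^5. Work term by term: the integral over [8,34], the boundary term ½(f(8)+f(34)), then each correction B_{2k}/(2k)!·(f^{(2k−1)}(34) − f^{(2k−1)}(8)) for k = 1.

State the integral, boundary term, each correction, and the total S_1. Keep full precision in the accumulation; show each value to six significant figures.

∫_8^34 x^5 dx evaluates to 2.57424e+08.
Endpoint term: (f(8) + f(34))/2 = (32768.0 + 4.54354e+07)/2 = 2.27341e+07.
So far: 2.80158e+08.
Order-1 term: 1/12 · (6.68168e+06 − 20480.0) = 555100.

S_1 ≈ 2.80713e+08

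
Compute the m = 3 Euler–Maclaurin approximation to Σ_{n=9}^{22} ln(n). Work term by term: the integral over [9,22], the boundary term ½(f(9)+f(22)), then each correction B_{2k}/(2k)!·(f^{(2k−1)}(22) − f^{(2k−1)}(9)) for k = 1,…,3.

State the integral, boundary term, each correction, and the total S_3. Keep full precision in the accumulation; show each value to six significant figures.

S_3 ≈ 37.8666

Integral: ∫_9^22 ln(x) dx = 35.2279.
Endpoint term: (f(9) + f(22))/2 = (2.19722 + 3.09104)/2 = 2.64413.
Running total after boundary: 37.8720.
Correction k=1: B_{2}/2! · (f^{(1)}(22) − f^{(1)}(9)) = 1/12 · (0.0454545 − 0.111111) = -0.00547138.
After k=1: 37.8666.
Correction k=2: B_{4}/4! · (f^{(3)}(22) − f^{(3)}(9)) = −1/720 · (0.000187829 − 0.00274348) = 3.54952e-06.
After k=2: 37.8666.
Correction k=3: B_{6}/6! · (f^{(5)}(22) − f^{(5)}(9)) = 1/30240 · (4.65691e-06 − 0.000406442) = -1.32865e-08.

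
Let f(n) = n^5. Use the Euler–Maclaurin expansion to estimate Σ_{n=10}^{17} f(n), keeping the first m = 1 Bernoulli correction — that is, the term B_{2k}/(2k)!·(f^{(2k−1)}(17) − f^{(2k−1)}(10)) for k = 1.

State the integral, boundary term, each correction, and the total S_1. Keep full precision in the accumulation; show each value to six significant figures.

S_1 ≈ 4.64682e+06

Integral: ∫_10^17 x^5 dx = 3.85626e+06.
Boundary: ½(f(10) + f(17)) = ½(100000 + 1.41986e+06) = 759928.
So far: 4.61619e+06.
Correction k=1: B_{2}/2! · (f^{(1)}(17) − f^{(1)}(10)) = 1/12 · (417605 − 50000.0) = 30633.8.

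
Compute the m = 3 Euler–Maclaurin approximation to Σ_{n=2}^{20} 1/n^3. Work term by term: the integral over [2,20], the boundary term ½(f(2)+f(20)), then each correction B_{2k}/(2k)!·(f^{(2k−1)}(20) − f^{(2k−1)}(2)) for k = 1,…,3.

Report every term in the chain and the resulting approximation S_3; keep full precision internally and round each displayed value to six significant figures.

S_3 ≈ 0.200959

The integral term ∫_2^20 1/x^3 dx = 0.123750.
½[f(2) + f(20)] = ½[0.125000 + 0.000125000] = 0.0625625.
Integral + boundary = 0.186312.
Correction k=1: B_{2}/2! · (f^{(1)}(20) − f^{(1)}(2)) = 1/12 · (-1.87500e-05 − (-0.187500)) = 0.0156234.
Running total after k=1: 0.201936.
Correction k=2: B_{4}/4! · (f^{(3)}(20) − f^{(3)}(2)) = −1/720 · (-9.37500e-07 − (-0.937500)) = -0.00130208.
Running total after k=2: 0.200634.
Correction k=3: B_{6}/6! · (f^{(5)}(20) − f^{(5)}(2)) = 1/30240 · (-9.84375e-08 − (-9.84375)) = 0.000325521.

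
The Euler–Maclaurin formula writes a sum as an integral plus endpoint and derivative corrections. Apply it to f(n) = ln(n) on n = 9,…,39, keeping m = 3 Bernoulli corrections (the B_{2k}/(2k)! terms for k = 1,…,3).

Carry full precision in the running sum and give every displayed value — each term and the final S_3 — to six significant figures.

S_3 ≈ 96.0272

Integral: ∫_9^39 ln(x) dx = 93.1039.
Endpoint term: (f(9) + f(39))/2 = (2.19722 + 3.66356)/2 = 2.93039.
Integral + boundary = 96.0343.
Order-1 term: 1/12 · (0.0256410 − 0.111111) = -0.00712251.
Partial sum through k=1: 96.0272.
Order-2 term: −1/720 · (3.37160e-05 − 0.00274348) = 3.76357e-06.
Partial sum through k=2: 96.0272.
Order-3 term: 1/30240 · (2.66004e-07 − 0.000406442) = -1.34317e-08.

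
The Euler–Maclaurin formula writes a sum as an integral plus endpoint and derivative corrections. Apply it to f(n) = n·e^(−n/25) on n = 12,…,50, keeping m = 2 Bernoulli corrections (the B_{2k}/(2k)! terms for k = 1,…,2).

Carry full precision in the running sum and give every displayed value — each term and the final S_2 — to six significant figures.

S_2 ≈ 325.679

Integral: ∫_12^50 x·e^(−x/25) dx = 318.621.
Boundary: ½(f(12) + f(50)) = ½(7.42540 + 6.76676) = 7.09608.
Running total after boundary: 325.717.
Order-1 term: 1/12 · (-0.135335 − 0.321767) = -0.0380919.
After k=1: 325.679.
Order-2 term: −1/720 · (0.000216536 − 0.00249493) = 3.16444e-06.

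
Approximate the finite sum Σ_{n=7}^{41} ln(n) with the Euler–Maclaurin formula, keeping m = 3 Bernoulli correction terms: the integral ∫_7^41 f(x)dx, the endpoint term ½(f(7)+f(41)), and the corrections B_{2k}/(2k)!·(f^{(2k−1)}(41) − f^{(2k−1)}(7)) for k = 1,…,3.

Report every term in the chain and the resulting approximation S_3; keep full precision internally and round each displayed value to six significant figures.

S_3 ≈ 107.455

∫_7^41 ln(x) dx evaluates to 104.635.
Endpoint term: (f(7) + f(41))/2 = (1.94591 + 3.71357)/2 = 2.82974.
Running total after boundary: 107.465.
Order-1 term: 1/12 · (0.0243902 − 0.142857) = -0.00987224.
Partial sum through k=1: 107.455.
Order-2 term: −1/720 · (2.90187e-05 − 0.00583090) = 8.05817e-06.
Partial sum through k=2: 107.455.
Order-3 term: 1/30240 · (2.07153e-07 − 0.00142798) = -4.72146e-08.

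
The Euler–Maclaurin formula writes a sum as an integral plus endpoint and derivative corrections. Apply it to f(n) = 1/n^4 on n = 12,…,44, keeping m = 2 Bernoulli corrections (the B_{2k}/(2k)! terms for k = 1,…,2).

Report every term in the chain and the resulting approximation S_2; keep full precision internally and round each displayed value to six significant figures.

The integral term ∫_12^44 1/x^4 dx = 0.000188988.
½[f(12) + f(44)] = ½[4.82253e-05 + 2.66802e-07] = 2.42461e-05.
Integral + boundary = 0.000213234.
Correction k=1: B_{2}/2! · (f^{(1)}(44) − f^{(1)}(12)) = 1/12 · (-2.42547e-08 − (-1.60751e-05)) = 1.33757e-06.
Running total after k=1: 0.000214572.
Correction k=2: B_{4}/4! · (f^{(3)}(44) − f^{(3)}(12)) = −1/720 · (-3.75848e-10 − (-3.34898e-06)) = -4.65084e-09.

S_2 ≈ 0.000214567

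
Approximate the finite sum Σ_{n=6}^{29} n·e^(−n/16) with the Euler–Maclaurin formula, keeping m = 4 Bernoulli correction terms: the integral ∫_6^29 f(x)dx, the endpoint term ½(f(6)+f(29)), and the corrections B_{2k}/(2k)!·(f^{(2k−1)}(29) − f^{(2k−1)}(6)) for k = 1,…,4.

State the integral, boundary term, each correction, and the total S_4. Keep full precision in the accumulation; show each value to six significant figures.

The integral term ∫_6^29 x·e^(−x/16) dx = 124.389.
½[f(6) + f(29)] = ½[4.12374 + 4.73412] = 4.42893.
Running total after boundary: 128.818.
Order-1 term: 1/12 · (-0.132637 − 0.429556) = -0.0468494.
After k=1: 128.771.
Order-2 term: −1/720 · (0.000757242 − 0.00704740) = 8.73633e-06.
After k=2: 128.771.
Order-3 term: 1/30240 · (7.93984e-06 − 4.85033e-05) = -1.34138e-09.
After k=3: 128.771.
Order-4 term: −1/1209600 · (5.04754e-08 − 2.71397e-07) = 1.82641e-13.

S_4 ≈ 128.771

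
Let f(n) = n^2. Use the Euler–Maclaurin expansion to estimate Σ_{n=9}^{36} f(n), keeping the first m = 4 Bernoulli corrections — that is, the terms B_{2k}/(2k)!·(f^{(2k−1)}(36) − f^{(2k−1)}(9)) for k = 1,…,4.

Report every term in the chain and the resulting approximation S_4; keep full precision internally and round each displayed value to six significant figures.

S_4 ≈ 16002.0

The integral term ∫_9^36 x^2 dx = 15309.0.
½[f(9) + f(36)] = ½[81.0000 + 1296.00] = 688.500.
Running total after boundary: 15997.5.
k=1: B_{2}/(2)! × [f^{(1)}(36) − f^{(1)}(9)] = 1/12 × (72.0000 − 18.0000) = 4.50000.
Running total after k=1: 16002.0.
k=2: B_{4}/(4)! × [f^{(3)}(36) − f^{(3)}(9)] = −1/720 × (0.00000 − 0.00000) = 0.00000.
Running total after k=2: 16002.0.
k=3: B_{6}/(6)! × [f^{(5)}(36) − f^{(5)}(9)] = 1/30240 × (0.00000 − 0.00000) = 0.00000.
Running total after k=3: 16002.0.
k=4: B_{8}/(8)! × [f^{(7)}(36) − f^{(7)}(9)] = −1/1209600 × (0.00000 − 0.00000) = 0.00000.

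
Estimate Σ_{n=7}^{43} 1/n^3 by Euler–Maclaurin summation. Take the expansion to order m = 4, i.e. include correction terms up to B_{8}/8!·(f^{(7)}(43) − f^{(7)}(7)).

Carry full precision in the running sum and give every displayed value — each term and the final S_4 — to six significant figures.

Integral: ∫_7^43 1/x^3 dx = 0.00993367.
Boundary: ½(f(7) + f(43)) = ½(0.00291545 + 1.25775e-05) = 0.00146401.
Integral + boundary = 0.0113977.
k=1: B_{2}/(2)! × [f^{(1)}(43) − f^{(1)}(7)] = 1/12 × (-8.77501e-07 − (-0.00124948)) = 0.000104050.
After k=1: 0.0115017.
k=2: B_{4}/(4)! × [f^{(3)}(43) − f^{(3)}(7)] = −1/720 × (-9.49162e-09 − (-0.000509992)) = -7.08308e-07.
After k=2: 0.0115010.
k=3: B_{6}/(6)! × [f^{(5)}(43) − f^{(5)}(7)] = 1/30240 × (-2.15602e-10 − (-0.000437136)) = 1.44555e-08.
After k=3: 0.0115010.
k=4: B_{8}/(8)! × [f^{(7)}(43) − f^{(7)}(7)] = −1/1209600 × (-8.39554e-12 − (-0.000642322)) = -5.31020e-10.

S_4 ≈ 0.0115010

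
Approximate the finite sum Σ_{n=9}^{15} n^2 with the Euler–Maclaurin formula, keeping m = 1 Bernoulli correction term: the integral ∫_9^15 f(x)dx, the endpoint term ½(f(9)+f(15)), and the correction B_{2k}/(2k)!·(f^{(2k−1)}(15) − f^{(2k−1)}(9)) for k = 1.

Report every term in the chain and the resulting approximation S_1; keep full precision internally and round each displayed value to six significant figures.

S_1 ≈ 1036.00

∫_9^15 x^2 dx evaluates to 882.000.
½[f(9) + f(15)] = ½[81.0000 + 225.000] = 153.000.
Integral + boundary = 1035.00.
Correction k=1: B_{2}/2! · (f^{(1)}(15) − f^{(1)}(9)) = 1/12 · (30.0000 − 18.0000) = 1.00000.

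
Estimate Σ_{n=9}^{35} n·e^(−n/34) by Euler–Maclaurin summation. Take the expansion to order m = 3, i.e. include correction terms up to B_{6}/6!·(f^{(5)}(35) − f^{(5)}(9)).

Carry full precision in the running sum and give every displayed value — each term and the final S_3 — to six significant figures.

S_3 ≈ 293.611

Integral: ∫_9^35 x·e^(−x/34) dx = 283.954.
Boundary: ½(f(9) + f(35)) = ½(6.90688 + 12.5026) = 9.70474.
So far: 293.659.
Correction k=1: B_{2}/2! · (f^{(1)}(35) − f^{(1)}(9)) = 1/12 · (-0.0105064 − 0.564288) = -0.0478995.
Partial sum through k=1: 293.611.
Correction k=2: B_{4}/4! · (f^{(3)}(35) − f^{(3)}(9)) = −1/720 · (0.000608934 − 0.00181587) = 1.67631e-06.
Partial sum through k=2: 293.611.
Correction k=3: B_{6}/6! · (f^{(5)}(35) − f^{(5)}(9)) = 1/30240 · (1.06138e-06 − 2.71939e-06) = -5.48282e-11.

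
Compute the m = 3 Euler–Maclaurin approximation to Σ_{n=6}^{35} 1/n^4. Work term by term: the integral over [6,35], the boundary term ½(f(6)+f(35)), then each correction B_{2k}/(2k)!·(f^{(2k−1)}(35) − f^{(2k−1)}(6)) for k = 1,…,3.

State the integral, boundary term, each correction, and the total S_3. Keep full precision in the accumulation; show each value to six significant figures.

S_3 ≈ 0.00196386

∫_6^35 1/x^4 dx evaluates to 0.00153544.
½[f(6) + f(35)] = ½[0.000771605 + 6.66389e-07] = 0.000386136.
Integral + boundary = 0.00192157.
Order-1 term: 1/12 · (-7.61587e-08 − (-0.000514403)) = 4.28606e-05.
Partial sum through k=1: 0.00196443.
Order-2 term: −1/720 · (-1.86511e-09 − (-0.000428669)) = -5.95372e-07.
Partial sum through k=2: 0.00196384.
Order-3 term: 1/30240 · (-8.52623e-11 − (-0.000666819)) = 2.20509e-08.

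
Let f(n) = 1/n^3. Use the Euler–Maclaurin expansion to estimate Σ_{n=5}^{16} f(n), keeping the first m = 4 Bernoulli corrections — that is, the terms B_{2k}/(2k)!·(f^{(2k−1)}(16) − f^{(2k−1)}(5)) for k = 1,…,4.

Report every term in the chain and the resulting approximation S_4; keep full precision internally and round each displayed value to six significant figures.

S_4 ≈ 0.0225600

Integral: ∫_5^16 1/x^3 dx = 0.0180469.
½[f(5) + f(16)] = ½[0.00800000 + 0.000244141] = 0.00412207.
Integral + boundary = 0.0221689.
k=1: B_{2}/(2)! × [f^{(1)}(16) − f^{(1)}(5)] = 1/12 × (-4.57764e-05 − (-0.00480000)) = 0.000396185.
Running total after k=1: 0.0225651.
k=2: B_{4}/(4)! × [f^{(3)}(16) − f^{(3)}(5)] = −1/720 × (-3.57628e-06 − (-0.00384000)) = -5.32837e-06.
Running total after k=2: 0.0225598.
k=3: B_{6}/(6)! × [f^{(5)}(16) − f^{(5)}(5)] = 1/30240 × (-5.86733e-07 − (-0.00645120)) = 2.13314e-07.
Running total after k=3: 0.0225600.
k=4: B_{8}/(8)! × [f^{(7)}(16) − f^{(7)}(5)] = −1/1209600 × (-1.65019e-07 − (-0.0185795)) = -1.53599e-08.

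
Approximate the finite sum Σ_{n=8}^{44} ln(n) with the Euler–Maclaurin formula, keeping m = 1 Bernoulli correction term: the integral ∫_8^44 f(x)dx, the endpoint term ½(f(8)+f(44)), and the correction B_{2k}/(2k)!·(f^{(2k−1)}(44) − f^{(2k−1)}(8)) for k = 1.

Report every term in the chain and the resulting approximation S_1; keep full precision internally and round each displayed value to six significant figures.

∫_8^44 ln(x) dx evaluates to 113.869.
Endpoint term: (f(8) + f(44))/2 = (2.07944 + 3.78419)/2 = 2.93182.
Running total after boundary: 116.801.
k=1: B_{2}/(2)! × [f^{(1)}(44) − f^{(1)}(8)] = 1/12 × (0.0227273 − 0.125000) = -0.00852273.

S_1 ≈ 116.792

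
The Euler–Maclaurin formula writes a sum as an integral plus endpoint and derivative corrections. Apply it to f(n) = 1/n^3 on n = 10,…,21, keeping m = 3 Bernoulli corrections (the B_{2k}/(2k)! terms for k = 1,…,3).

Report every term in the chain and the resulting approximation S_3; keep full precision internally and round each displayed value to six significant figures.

S_3 ≈ 0.00444384

The integral term ∫_10^21 1/x^3 dx = 0.00386621.
Endpoint term: (f(10) + f(21))/2 = (0.00100000 + 0.000107980)/2 = 0.000553990.
Running total after boundary: 0.00442020.
k=1: B_{2}/(2)! × [f^{(1)}(21) − f^{(1)}(10)] = 1/12 × (-1.54257e-05 − (-0.000300000)) = 2.37145e-05.
After k=1: 0.00444392.
k=2: B_{4}/(4)! × [f^{(3)}(21) − f^{(3)}(10)] = −1/720 × (-6.99577e-07 − (-6.00000e-05)) = -8.23617e-08.
After k=2: 0.00444384.
k=3: B_{6}/(6)! × [f^{(5)}(21) − f^{(5)}(10)] = 1/30240 × (-6.66264e-08 − (-2.52000e-05)) = 8.31130e-10.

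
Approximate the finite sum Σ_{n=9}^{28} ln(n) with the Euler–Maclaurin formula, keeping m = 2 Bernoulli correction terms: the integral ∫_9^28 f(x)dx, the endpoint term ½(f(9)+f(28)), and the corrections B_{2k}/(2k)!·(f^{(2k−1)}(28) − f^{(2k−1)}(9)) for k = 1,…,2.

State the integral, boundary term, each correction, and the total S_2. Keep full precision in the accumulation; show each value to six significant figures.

∫_9^28 ln(x) dx evaluates to 54.5267.
Endpoint term: (f(9) + f(28))/2 = (2.19722 + 3.33220)/2 = 2.76471.
Integral + boundary = 57.2914.
k=1: B_{2}/(2)! × [f^{(1)}(28) − f^{(1)}(9)] = 1/12 × (0.0357143 − 0.111111) = -0.00628307.
After k=1: 57.2851.
k=2: B_{4}/(4)! × [f^{(3)}(28) − f^{(3)}(9)] = −1/720 × (9.11079e-05 − 0.00274348) = 3.68386e-06.

S_2 ≈ 57.2851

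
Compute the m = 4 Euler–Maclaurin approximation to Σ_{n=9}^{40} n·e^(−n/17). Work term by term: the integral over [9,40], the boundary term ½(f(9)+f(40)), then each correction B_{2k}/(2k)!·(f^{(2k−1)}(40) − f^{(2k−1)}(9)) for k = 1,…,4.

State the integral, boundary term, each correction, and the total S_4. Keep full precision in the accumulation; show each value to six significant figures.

S_4 ≈ 172.693

The integral term ∫_9^40 x·e^(−x/17) dx = 168.175.
Boundary: ½(f(9) + f(40)) = ½(5.30056 + 3.80356) = 4.55206.
So far: 172.727.
Order-1 term: 1/12 · (-0.128650 − 0.277154) = -0.0338170.
Partial sum through k=1: 172.693.
Order-2 term: −1/720 · (0.000212900 − 0.00503480) = 6.69708e-06.
Partial sum through k=2: 172.693.
Order-3 term: 1/30240 · (3.01369e-06 − 3.15245e-05) = -9.42818e-10.
Partial sum through k=3: 172.693.
Order-4 term: −1/1209600 · (1.83069e-08 − 1.57881e-07) = 1.15389e-13.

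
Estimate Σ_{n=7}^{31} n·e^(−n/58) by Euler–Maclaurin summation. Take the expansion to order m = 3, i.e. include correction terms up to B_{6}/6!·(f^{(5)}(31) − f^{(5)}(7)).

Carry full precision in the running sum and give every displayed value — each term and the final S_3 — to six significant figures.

∫_7^31 x·e^(−x/58) dx evaluates to 316.596.
½[f(7) + f(31)] = ½[6.20416 + 18.1651] = 12.1847.
Running total after boundary: 328.780.
Correction k=1: B_{2}/2! · (f^{(1)}(31) − f^{(1)}(7)) = 1/12 · (0.272780 − 0.779341) = -0.0422134.
Running total after k=1: 328.738.
Correction k=2: B_{4}/4! · (f^{(3)}(31) − f^{(3)}(7)) = −1/720 · (0.000429466 − 0.000758608) = 4.57142e-07.
Running total after k=2: 328.738.
Correction k=3: B_{6}/6! · (f^{(5)}(31) − f^{(5)}(7)) = 1/30240 · (2.31226e-07 − 3.82148e-07) = -4.99080e-12.

S_3 ≈ 328.738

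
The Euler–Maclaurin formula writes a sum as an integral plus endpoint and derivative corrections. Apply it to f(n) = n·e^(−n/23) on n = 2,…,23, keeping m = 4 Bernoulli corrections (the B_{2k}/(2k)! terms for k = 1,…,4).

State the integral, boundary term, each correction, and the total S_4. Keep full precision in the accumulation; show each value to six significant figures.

S_4 ≈ 142.973

∫_2^23 x·e^(−x/23) dx evaluates to 137.896.
½[f(2) + f(23)] = ½[1.83343 + 8.46123] = 5.14733.
Integral + boundary = 143.043.
k=1: B_{2}/(2)! × [f^{(1)}(23) − f^{(1)}(2)] = 1/12 × (0.00000 − 0.837002) = -0.0697502.
After k=1: 142.973.
k=2: B_{4}/(4)! × [f^{(3)}(23) − f^{(3)}(2)] = −1/720 × (0.00139085 − 0.00504808) = 5.07949e-06.
After k=2: 142.973.
k=3: B_{6}/(6)! × [f^{(5)}(23) − f^{(5)}(2)] = 1/30240 × (5.25841e-06 − 1.60944e-05) = -3.58333e-10.
After k=3: 142.973.
k=4: B_{8}/(8)! × [f^{(7)}(23) − f^{(7)}(2)] = −1/1209600 × (1.49104e-08 − 4.28092e-08) = 2.30645e-14.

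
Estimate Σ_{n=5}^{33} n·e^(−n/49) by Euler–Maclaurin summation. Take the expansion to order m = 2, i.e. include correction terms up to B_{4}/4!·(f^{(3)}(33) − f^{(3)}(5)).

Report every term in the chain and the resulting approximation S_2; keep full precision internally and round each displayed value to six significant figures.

S_2 ≈ 351.012

The integral term ∫_5^33 x·e^(−x/49) dx = 340.394.
½[f(5) + f(33)] = ½[4.51496 + 16.8279] = 10.6714.
Running total after boundary: 351.066.
Correction k=1: B_{2}/2! · (f^{(1)}(33) − f^{(1)}(5)) = 1/12 · (0.166510 − 0.810851) = -0.0536951.
Running total after k=1: 351.012.
Correction k=2: B_{4}/4! · (f^{(3)}(33) − f^{(3)}(5)) = −1/720 · (0.000494120 − 0.00108989) = 8.27464e-07.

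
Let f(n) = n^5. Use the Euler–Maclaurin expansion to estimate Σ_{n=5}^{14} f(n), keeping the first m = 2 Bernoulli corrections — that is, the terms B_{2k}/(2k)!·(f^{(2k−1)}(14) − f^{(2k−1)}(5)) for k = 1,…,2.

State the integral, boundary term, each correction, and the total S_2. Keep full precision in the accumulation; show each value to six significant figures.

S_2 ≈ 1.53852e+06

Integral: ∫_5^14 x^5 dx = 1.25232e+06.
Endpoint term: (f(5) + f(14))/2 = (3125.00 + 537824)/2 = 270474.
So far: 1.52279e+06.
Correction k=1: B_{2}/2! · (f^{(1)}(14) − f^{(1)}(5)) = 1/12 · (192080 − 3125.00) = 15746.2.
Partial sum through k=1: 1.53854e+06.
Correction k=2: B_{4}/4! · (f^{(3)}(14) − f^{(3)}(5)) = −1/720 · (11760.0 − 1500.00) = -14.2500.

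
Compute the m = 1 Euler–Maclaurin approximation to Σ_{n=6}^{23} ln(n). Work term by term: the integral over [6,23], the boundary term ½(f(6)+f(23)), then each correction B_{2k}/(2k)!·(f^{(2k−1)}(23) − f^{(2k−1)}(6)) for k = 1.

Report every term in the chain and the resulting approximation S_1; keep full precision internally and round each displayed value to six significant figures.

Integral: ∫_6^23 ln(x) dx = 44.3658.
½[f(6) + f(23)] = ½[1.79176 + 3.13549] = 2.46363.
Running total after boundary: 46.8294.
Correction k=1: B_{2}/2! · (f^{(1)}(23) − f^{(1)}(6)) = 1/12 · (0.0434783 − 0.166667) = -0.0102657.

S_1 ≈ 46.8192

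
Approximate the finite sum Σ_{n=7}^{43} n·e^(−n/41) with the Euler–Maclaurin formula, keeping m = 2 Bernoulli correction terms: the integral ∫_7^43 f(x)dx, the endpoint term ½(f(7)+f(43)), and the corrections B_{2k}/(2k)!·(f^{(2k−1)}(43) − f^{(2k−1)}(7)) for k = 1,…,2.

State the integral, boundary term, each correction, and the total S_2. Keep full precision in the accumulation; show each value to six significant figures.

Integral: ∫_7^43 x·e^(−x/41) dx = 452.462.
Endpoint term: (f(7) + f(43))/2 = (5.90133 + 15.0657)/2 = 10.4835.
Running total after boundary: 462.945.
k=1: B_{2}/(2)! × [f^{(1)}(43) − f^{(1)}(7)] = 1/12 × (-0.0170910 − 0.699113) = -0.0596836.
Running total after k=1: 462.886.
k=2: B_{4}/(4)! × [f^{(3)}(43) − f^{(3)}(7)] = −1/720 × (0.000406686 − 0.00141892) = 1.40588e-06.

S_2 ≈ 462.886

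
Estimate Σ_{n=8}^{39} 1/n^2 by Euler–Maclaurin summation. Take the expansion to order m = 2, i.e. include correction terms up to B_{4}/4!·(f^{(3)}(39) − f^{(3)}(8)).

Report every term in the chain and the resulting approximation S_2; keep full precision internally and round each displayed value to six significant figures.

∫_8^39 1/x^2 dx evaluates to 0.0993590.
½[f(8) + f(39)] = ½[0.0156250 + 0.000657462] = 0.00814123.
Integral + boundary = 0.107500.
Order-1 term: 1/12 · (-3.37160e-05 − (-0.00390625)) = 0.000322711.
Running total after k=1: 0.107823.
Order-2 term: −1/720 · (-2.66004e-07 − (-0.000732422)) = -1.01688e-06.

S_2 ≈ 0.107822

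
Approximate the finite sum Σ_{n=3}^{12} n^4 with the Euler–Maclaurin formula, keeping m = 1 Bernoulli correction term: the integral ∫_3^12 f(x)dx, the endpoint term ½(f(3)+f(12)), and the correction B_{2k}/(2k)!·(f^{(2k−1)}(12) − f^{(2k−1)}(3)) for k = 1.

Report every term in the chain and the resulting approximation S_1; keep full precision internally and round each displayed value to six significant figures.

S_1 ≈ 60693.3

∫_3^12 x^4 dx evaluates to 49717.8.
Endpoint term: (f(3) + f(12))/2 = (81.0000 + 20736.0)/2 = 10408.5.
Integral + boundary = 60126.3.
Correction k=1: B_{2}/2! · (f^{(1)}(12) − f^{(1)}(3)) = 1/12 · (6912.00 − 108.000) = 567.000.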